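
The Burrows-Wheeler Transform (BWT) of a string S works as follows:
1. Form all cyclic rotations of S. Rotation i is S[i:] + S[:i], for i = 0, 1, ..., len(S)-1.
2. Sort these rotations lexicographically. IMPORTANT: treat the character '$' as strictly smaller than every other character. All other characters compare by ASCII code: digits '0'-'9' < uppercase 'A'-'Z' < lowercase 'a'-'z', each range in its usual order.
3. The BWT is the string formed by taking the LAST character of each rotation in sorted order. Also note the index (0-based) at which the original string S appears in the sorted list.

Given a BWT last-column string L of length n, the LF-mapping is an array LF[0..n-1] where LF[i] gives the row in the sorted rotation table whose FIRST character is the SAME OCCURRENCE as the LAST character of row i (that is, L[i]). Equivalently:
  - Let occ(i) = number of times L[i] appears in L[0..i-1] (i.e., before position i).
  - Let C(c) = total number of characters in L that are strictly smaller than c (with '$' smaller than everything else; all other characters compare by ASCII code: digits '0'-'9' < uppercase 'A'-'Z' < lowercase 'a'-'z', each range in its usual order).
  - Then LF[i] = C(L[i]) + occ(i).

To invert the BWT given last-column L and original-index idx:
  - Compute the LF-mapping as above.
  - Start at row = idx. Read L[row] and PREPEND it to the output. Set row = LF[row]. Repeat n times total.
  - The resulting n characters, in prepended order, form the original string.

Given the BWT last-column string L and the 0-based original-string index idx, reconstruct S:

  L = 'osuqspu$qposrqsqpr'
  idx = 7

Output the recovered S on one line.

LF mapping: 1 12 16 6 13 3 17 0 7 4 2 14 10 8 15 9 5 11
Walk LF starting at row 7, prepending L[row]:
  step 1: row=7, L[7]='$', prepend. Next row=LF[7]=0
  step 2: row=0, L[0]='o', prepend. Next row=LF[0]=1
  step 3: row=1, L[1]='s', prepend. Next row=LF[1]=12
  step 4: row=12, L[12]='r', prepend. Next row=LF[12]=10
  step 5: row=10, L[10]='o', prepend. Next row=LF[10]=2
  step 6: row=2, L[2]='u', prepend. Next row=LF[2]=16
  step 7: row=16, L[16]='p', prepend. Next row=LF[16]=5
  step 8: row=5, L[5]='p', prepend. Next row=LF[5]=3
  step 9: row=3, L[3]='q', prepend. Next row=LF[3]=6
  step 10: row=6, L[6]='u', prepend. Next row=LF[6]=17
  step 11: row=17, L[17]='r', prepend. Next row=LF[17]=11
  step 12: row=11, L[11]='s', prepend. Next row=LF[11]=14
  step 13: row=14, L[14]='s', prepend. Next row=LF[14]=15
  step 14: row=15, L[15]='q', prepend. Next row=LF[15]=9
  step 15: row=9, L[9]='p', prepend. Next row=LF[9]=4
  step 16: row=4, L[4]='s', prepend. Next row=LF[4]=13
  step 17: row=13, L[13]='q', prepend. Next row=LF[13]=8
  step 18: row=8, L[8]='q', prepend. Next row=LF[8]=7
Reversed output: qqspqssruqppuorso$

Answer: qqspqssruqppuorso$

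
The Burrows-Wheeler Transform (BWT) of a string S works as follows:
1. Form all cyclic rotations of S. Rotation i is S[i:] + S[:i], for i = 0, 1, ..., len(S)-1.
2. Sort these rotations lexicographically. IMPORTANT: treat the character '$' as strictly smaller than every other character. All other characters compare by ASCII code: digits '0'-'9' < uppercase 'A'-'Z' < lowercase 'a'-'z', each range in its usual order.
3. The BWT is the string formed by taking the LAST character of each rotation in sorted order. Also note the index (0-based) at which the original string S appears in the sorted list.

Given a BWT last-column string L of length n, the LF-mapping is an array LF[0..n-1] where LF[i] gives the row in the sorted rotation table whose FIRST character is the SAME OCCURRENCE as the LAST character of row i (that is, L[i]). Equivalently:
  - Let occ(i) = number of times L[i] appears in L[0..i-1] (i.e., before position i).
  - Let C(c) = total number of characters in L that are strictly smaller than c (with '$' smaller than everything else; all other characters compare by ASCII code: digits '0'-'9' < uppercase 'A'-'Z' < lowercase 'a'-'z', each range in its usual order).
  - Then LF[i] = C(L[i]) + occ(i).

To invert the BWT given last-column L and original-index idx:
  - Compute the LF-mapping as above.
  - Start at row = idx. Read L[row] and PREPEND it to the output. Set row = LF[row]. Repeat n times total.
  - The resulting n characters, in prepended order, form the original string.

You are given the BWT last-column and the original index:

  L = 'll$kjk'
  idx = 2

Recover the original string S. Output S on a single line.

Answer: kkljl$

Derivation:
LF mapping: 4 5 0 2 1 3
Walk LF starting at row 2, prepending L[row]:
  step 1: row=2, L[2]='$', prepend. Next row=LF[2]=0
  step 2: row=0, L[0]='l', prepend. Next row=LF[0]=4
  step 3: row=4, L[4]='j', prepend. Next row=LF[4]=1
  step 4: row=1, L[1]='l', prepend. Next row=LF[1]=5
  step 5: row=5, L[5]='k', prepend. Next row=LF[5]=3
  step 6: row=3, L[3]='k', prepend. Next row=LF[3]=2
Reversed output: kkljl$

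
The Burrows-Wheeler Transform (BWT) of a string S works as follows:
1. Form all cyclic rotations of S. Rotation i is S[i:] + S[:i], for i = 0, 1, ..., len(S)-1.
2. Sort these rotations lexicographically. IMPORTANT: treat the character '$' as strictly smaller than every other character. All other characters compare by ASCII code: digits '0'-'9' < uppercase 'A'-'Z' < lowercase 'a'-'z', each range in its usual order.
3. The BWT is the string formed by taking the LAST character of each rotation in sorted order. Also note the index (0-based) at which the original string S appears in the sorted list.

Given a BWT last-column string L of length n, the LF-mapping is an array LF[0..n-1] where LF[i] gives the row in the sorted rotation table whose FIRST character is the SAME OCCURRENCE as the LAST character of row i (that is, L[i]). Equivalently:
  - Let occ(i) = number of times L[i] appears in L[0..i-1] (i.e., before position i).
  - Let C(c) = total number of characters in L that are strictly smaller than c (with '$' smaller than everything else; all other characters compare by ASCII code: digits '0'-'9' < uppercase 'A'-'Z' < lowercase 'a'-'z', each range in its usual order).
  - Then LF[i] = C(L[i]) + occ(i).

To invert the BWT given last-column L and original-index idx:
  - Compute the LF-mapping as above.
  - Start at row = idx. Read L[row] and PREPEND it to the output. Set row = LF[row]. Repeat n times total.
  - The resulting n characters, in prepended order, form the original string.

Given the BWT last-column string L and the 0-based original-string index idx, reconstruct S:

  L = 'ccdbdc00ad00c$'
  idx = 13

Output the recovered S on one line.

LF mapping: 7 8 11 6 12 9 1 2 5 13 3 4 10 0
Walk LF starting at row 13, prepending L[row]:
  step 1: row=13, L[13]='$', prepend. Next row=LF[13]=0
  step 2: row=0, L[0]='c', prepend. Next row=LF[0]=7
  step 3: row=7, L[7]='0', prepend. Next row=LF[7]=2
  step 4: row=2, L[2]='d', prepend. Next row=LF[2]=11
  step 5: row=11, L[11]='0', prepend. Next row=LF[11]=4
  step 6: row=4, L[4]='d', prepend. Next row=LF[4]=12
  step 7: row=12, L[12]='c', prepend. Next row=LF[12]=10
  step 8: row=10, L[10]='0', prepend. Next row=LF[10]=3
  step 9: row=3, L[3]='b', prepend. Next row=LF[3]=6
  step 10: row=6, L[6]='0', prepend. Next row=LF[6]=1
  step 11: row=1, L[1]='c', prepend. Next row=LF[1]=8
  step 12: row=8, L[8]='a', prepend. Next row=LF[8]=5
  step 13: row=5, L[5]='c', prepend. Next row=LF[5]=9
  step 14: row=9, L[9]='d', prepend. Next row=LF[9]=13
Reversed output: dcac0b0cd0d0c$

Answer: dcac0b0cd0d0c$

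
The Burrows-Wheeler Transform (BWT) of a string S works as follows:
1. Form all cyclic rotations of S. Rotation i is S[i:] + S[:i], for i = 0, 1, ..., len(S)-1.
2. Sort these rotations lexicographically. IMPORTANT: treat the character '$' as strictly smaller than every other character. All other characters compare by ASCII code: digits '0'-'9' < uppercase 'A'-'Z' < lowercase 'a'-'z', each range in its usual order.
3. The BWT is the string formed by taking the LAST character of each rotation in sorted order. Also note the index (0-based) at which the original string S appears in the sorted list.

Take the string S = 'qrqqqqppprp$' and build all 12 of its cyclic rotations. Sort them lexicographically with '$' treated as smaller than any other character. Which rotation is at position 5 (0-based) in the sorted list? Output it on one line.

Answer: qppprp$qrqqq

Derivation:
All 12 rotations (rotation i = S[i:]+S[:i]):
  rot[0] = qrqqqqppprp$
  rot[1] = rqqqqppprp$q
  rot[2] = qqqqppprp$qr
  rot[3] = qqqppprp$qrq
  rot[4] = qqppprp$qrqq
  rot[5] = qppprp$qrqqq
  rot[6] = ppprp$qrqqqq
  rot[7] = pprp$qrqqqqp
  rot[8] = prp$qrqqqqpp
  rot[9] = rp$qrqqqqppp
  rot[10] = p$qrqqqqpppr
  rot[11] = $qrqqqqppprp
Sorted (with $ < everything):
  sorted[0] = $qrqqqqppprp
  sorted[1] = p$qrqqqqpppr
  sorted[2] = ppprp$qrqqqq
  sorted[3] = pprp$qrqqqqp
  sorted[4] = prp$qrqqqqpp
  sorted[5] = qppprp$qrqqq
  sorted[6] = qqppprp$qrqq
  sorted[7] = qqqppprp$qrq
  sorted[8] = qqqqppprp$qr
  sorted[9] = qrqqqqppprp$
  sorted[10] = rp$qrqqqqppp
  sorted[11] = rqqqqppprp$q
sorted[5] = qppprp$qrqqq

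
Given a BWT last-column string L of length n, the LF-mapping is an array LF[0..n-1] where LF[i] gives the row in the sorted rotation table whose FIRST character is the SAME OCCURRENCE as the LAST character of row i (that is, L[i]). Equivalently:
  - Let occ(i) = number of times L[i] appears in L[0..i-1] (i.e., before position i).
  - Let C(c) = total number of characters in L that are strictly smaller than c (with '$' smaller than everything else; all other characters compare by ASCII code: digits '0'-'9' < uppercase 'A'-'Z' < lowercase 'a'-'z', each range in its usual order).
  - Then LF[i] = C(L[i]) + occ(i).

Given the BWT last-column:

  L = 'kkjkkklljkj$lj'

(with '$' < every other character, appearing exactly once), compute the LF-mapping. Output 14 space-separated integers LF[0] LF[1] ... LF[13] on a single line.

Answer: 5 6 1 7 8 9 11 12 2 10 3 0 13 4

Derivation:
Char counts: '$':1, 'j':4, 'k':6, 'l':3
C (first-col start): C('$')=0, C('j')=1, C('k')=5, C('l')=11
L[0]='k': occ=0, LF[0]=C('k')+0=5+0=5
L[1]='k': occ=1, LF[1]=C('k')+1=5+1=6
L[2]='j': occ=0, LF[2]=C('j')+0=1+0=1
L[3]='k': occ=2, LF[3]=C('k')+2=5+2=7
L[4]='k': occ=3, LF[4]=C('k')+3=5+3=8
L[5]='k': occ=4, LF[5]=C('k')+4=5+4=9
L[6]='l': occ=0, LF[6]=C('l')+0=11+0=11
L[7]='l': occ=1, LF[7]=C('l')+1=11+1=12
L[8]='j': occ=1, LF[8]=C('j')+1=1+1=2
L[9]='k': occ=5, LF[9]=C('k')+5=5+5=10
L[10]='j': occ=2, LF[10]=C('j')+2=1+2=3
L[11]='$': occ=0, LF[11]=C('$')+0=0+0=0
L[12]='l': occ=2, LF[12]=C('l')+2=11+2=13
L[13]='j': occ=3, LF[13]=C('j')+3=1+3=4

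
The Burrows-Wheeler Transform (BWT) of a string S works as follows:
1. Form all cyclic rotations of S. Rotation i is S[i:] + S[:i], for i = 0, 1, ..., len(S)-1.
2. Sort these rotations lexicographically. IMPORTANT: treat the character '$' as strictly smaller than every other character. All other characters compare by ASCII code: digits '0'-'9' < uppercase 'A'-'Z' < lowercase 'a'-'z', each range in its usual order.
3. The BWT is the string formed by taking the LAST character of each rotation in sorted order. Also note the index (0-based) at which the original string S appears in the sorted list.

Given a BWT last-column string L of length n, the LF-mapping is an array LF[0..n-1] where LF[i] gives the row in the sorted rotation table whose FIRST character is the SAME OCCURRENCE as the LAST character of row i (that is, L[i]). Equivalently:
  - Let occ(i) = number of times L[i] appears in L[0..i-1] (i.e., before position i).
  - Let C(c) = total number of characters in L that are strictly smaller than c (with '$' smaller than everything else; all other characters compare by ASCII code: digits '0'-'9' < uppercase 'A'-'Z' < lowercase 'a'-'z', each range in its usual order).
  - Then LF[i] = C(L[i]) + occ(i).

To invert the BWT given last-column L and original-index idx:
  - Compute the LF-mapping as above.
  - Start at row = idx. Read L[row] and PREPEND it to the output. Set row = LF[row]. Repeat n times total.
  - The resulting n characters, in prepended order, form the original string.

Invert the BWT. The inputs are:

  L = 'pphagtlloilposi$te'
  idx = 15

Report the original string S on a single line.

LF mapping: 12 13 4 1 3 16 7 8 10 5 9 14 11 15 6 0 17 2
Walk LF starting at row 15, prepending L[row]:
  step 1: row=15, L[15]='$', prepend. Next row=LF[15]=0
  step 2: row=0, L[0]='p', prepend. Next row=LF[0]=12
  step 3: row=12, L[12]='o', prepend. Next row=LF[12]=11
  step 4: row=11, L[11]='p', prepend. Next row=LF[11]=14
  step 5: row=14, L[14]='i', prepend. Next row=LF[14]=6
  step 6: row=6, L[6]='l', prepend. Next row=LF[6]=7
  step 7: row=7, L[7]='l', prepend. Next row=LF[7]=8
  step 8: row=8, L[8]='o', prepend. Next row=LF[8]=10
  step 9: row=10, L[10]='l', prepend. Next row=LF[10]=9
  step 10: row=9, L[9]='i', prepend. Next row=LF[9]=5
  step 11: row=5, L[5]='t', prepend. Next row=LF[5]=16
  step 12: row=16, L[16]='t', prepend. Next row=LF[16]=17
  step 13: row=17, L[17]='e', prepend. Next row=LF[17]=2
  step 14: row=2, L[2]='h', prepend. Next row=LF[2]=4
  step 15: row=4, L[4]='g', prepend. Next row=LF[4]=3
  step 16: row=3, L[3]='a', prepend. Next row=LF[3]=1
  step 17: row=1, L[1]='p', prepend. Next row=LF[1]=13
  step 18: row=13, L[13]='s', prepend. Next row=LF[13]=15
Reversed output: spaghettilollipop$

Answer: spaghettilollipop$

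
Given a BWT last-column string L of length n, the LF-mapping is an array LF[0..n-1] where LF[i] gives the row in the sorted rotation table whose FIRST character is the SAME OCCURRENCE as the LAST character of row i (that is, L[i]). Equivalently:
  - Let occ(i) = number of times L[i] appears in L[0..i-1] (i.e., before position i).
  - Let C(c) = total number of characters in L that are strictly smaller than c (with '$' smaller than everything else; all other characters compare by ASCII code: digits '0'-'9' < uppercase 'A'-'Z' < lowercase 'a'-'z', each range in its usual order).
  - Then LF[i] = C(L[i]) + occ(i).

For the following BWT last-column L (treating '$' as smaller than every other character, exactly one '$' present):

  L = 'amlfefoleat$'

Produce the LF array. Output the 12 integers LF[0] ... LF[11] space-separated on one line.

Answer: 1 9 7 5 3 6 10 8 4 2 11 0

Derivation:
Char counts: '$':1, 'a':2, 'e':2, 'f':2, 'l':2, 'm':1, 'o':1, 't':1
C (first-col start): C('$')=0, C('a')=1, C('e')=3, C('f')=5, C('l')=7, C('m')=9, C('o')=10, C('t')=11
L[0]='a': occ=0, LF[0]=C('a')+0=1+0=1
L[1]='m': occ=0, LF[1]=C('m')+0=9+0=9
L[2]='l': occ=0, LF[2]=C('l')+0=7+0=7
L[3]='f': occ=0, LF[3]=C('f')+0=5+0=5
L[4]='e': occ=0, LF[4]=C('e')+0=3+0=3
L[5]='f': occ=1, LF[5]=C('f')+1=5+1=6
L[6]='o': occ=0, LF[6]=C('o')+0=10+0=10
L[7]='l': occ=1, LF[7]=C('l')+1=7+1=8
L[8]='e': occ=1, LF[8]=C('e')+1=3+1=4
L[9]='a': occ=1, LF[9]=C('a')+1=1+1=2
L[10]='t': occ=0, LF[10]=C('t')+0=11+0=11
L[11]='$': occ=0, LF[11]=C('$')+0=0+0=0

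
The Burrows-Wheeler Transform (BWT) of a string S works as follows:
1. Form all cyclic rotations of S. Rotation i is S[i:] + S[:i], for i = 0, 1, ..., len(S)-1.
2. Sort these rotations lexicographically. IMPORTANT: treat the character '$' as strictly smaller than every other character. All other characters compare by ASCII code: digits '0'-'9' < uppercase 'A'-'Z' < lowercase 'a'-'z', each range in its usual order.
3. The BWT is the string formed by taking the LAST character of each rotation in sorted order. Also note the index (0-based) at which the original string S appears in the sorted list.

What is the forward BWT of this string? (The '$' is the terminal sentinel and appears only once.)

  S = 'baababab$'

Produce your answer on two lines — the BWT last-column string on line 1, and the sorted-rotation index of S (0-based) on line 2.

Answer: bbbbaa$aa
6

Derivation:
All 9 rotations (rotation i = S[i:]+S[:i]):
  rot[0] = baababab$
  rot[1] = aababab$b
  rot[2] = ababab$ba
  rot[3] = babab$baa
  rot[4] = abab$baab
  rot[5] = bab$baaba
  rot[6] = ab$baabab
  rot[7] = b$baababa
  rot[8] = $baababab
Sorted (with $ < everything):
  sorted[0] = $baababab  (last char: 'b')
  sorted[1] = aababab$b  (last char: 'b')
  sorted[2] = ab$baabab  (last char: 'b')
  sorted[3] = abab$baab  (last char: 'b')
  sorted[4] = ababab$ba  (last char: 'a')
  sorted[5] = b$baababa  (last char: 'a')
  sorted[6] = baababab$  (last char: '$')
  sorted[7] = bab$baaba  (last char: 'a')
  sorted[8] = babab$baa  (last char: 'a')
Last column: bbbbaa$aa
Original string S is at sorted index 6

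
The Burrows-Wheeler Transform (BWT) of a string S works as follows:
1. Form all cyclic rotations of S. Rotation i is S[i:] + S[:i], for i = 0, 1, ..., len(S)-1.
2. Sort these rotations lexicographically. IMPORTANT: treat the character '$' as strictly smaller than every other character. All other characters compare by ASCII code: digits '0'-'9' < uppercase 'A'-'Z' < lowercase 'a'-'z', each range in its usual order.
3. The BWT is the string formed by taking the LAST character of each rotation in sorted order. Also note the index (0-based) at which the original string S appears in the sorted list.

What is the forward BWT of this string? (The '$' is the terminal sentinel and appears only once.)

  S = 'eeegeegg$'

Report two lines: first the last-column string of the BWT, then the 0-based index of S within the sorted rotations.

All 9 rotations (rotation i = S[i:]+S[:i]):
  rot[0] = eeegeegg$
  rot[1] = eegeegg$e
  rot[2] = egeegg$ee
  rot[3] = geegg$eee
  rot[4] = eegg$eeeg
  rot[5] = egg$eeege
  rot[6] = gg$eeegee
  rot[7] = g$eeegeeg
  rot[8] = $eeegeegg
Sorted (with $ < everything):
  sorted[0] = $eeegeegg  (last char: 'g')
  sorted[1] = eeegeegg$  (last char: '$')
  sorted[2] = eegeegg$e  (last char: 'e')
  sorted[3] = eegg$eeeg  (last char: 'g')
  sorted[4] = egeegg$ee  (last char: 'e')
  sorted[5] = egg$eeege  (last char: 'e')
  sorted[6] = g$eeegeeg  (last char: 'g')
  sorted[7] = geegg$eee  (last char: 'e')
  sorted[8] = gg$eeegee  (last char: 'e')
Last column: g$egeegee
Original string S is at sorted index 1

Answer: g$egeegee
1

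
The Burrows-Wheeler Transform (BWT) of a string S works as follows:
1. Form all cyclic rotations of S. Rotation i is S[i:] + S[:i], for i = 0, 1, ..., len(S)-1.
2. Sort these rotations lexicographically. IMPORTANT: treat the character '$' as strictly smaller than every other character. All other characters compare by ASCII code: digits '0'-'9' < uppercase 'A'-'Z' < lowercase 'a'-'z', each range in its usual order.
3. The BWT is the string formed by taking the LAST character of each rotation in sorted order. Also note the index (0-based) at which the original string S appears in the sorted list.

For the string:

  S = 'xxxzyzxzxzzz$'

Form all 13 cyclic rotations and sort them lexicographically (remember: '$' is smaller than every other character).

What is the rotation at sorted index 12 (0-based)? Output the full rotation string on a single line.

Answer: zzz$xxxzyzxzx

Derivation:
All 13 rotations (rotation i = S[i:]+S[:i]):
  rot[0] = xxxzyzxzxzzz$
  rot[1] = xxzyzxzxzzz$x
  rot[2] = xzyzxzxzzz$xx
  rot[3] = zyzxzxzzz$xxx
  rot[4] = yzxzxzzz$xxxz
  rot[5] = zxzxzzz$xxxzy
  rot[6] = xzxzzz$xxxzyz
  rot[7] = zxzzz$xxxzyzx
  rot[8] = xzzz$xxxzyzxz
  rot[9] = zzz$xxxzyzxzx
  rot[10] = zz$xxxzyzxzxz
  rot[11] = z$xxxzyzxzxzz
  rot[12] = $xxxzyzxzxzzz
Sorted (with $ < everything):
  sorted[0] = $xxxzyzxzxzzz
  sorted[1] = xxxzyzxzxzzz$
  sorted[2] = xxzyzxzxzzz$x
  sorted[3] = xzxzzz$xxxzyz
  sorted[4] = xzyzxzxzzz$xx
  sorted[5] = xzzz$xxxzyzxz
  sorted[6] = yzxzxzzz$xxxz
  sorted[7] = z$xxxzyzxzxzz
  sorted[8] = zxzxzzz$xxxzy
  sorted[9] = zxzzz$xxxzyzx
  sorted[10] = zyzxzxzzz$xxx
  sorted[11] = zz$xxxzyzxzxz
  sorted[12] = zzz$xxxzyzxzx
sorted[12] = zzz$xxxzyzxzx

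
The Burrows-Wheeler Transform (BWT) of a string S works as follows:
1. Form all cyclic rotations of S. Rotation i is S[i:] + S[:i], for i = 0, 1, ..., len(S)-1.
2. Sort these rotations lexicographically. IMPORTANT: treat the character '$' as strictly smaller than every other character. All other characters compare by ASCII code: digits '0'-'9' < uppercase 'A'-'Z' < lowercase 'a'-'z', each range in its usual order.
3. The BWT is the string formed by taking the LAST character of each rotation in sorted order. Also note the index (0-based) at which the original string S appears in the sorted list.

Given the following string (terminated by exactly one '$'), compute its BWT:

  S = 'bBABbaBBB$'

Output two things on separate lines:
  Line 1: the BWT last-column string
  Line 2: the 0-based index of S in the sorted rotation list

All 10 rotations (rotation i = S[i:]+S[:i]):
  rot[0] = bBABbaBBB$
  rot[1] = BABbaBBB$b
  rot[2] = ABbaBBB$bB
  rot[3] = BbaBBB$bBA
  rot[4] = baBBB$bBAB
  rot[5] = aBBB$bBABb
  rot[6] = BBB$bBABba
  rot[7] = BB$bBABbaB
  rot[8] = B$bBABbaBB
  rot[9] = $bBABbaBBB
Sorted (with $ < everything):
  sorted[0] = $bBABbaBBB  (last char: 'B')
  sorted[1] = ABbaBBB$bB  (last char: 'B')
  sorted[2] = B$bBABbaBB  (last char: 'B')
  sorted[3] = BABbaBBB$b  (last char: 'b')
  sorted[4] = BB$bBABbaB  (last char: 'B')
  sorted[5] = BBB$bBABba  (last char: 'a')
  sorted[6] = BbaBBB$bBA  (last char: 'A')
  sorted[7] = aBBB$bBABb  (last char: 'b')
  sorted[8] = bBABbaBBB$  (last char: '$')
  sorted[9] = baBBB$bBAB  (last char: 'B')
Last column: BBBbBaAb$B
Original string S is at sorted index 8

Answer: BBBbBaAb$B
8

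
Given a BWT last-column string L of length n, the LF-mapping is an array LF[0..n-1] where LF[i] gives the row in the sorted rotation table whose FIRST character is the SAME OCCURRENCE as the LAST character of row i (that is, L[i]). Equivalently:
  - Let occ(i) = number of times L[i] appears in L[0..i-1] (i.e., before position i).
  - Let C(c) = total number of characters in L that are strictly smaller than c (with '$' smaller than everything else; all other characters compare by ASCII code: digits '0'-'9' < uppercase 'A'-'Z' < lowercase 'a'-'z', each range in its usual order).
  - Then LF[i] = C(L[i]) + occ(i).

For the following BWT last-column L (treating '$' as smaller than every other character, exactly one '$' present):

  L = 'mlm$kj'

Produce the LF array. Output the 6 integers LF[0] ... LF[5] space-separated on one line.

Char counts: '$':1, 'j':1, 'k':1, 'l':1, 'm':2
C (first-col start): C('$')=0, C('j')=1, C('k')=2, C('l')=3, C('m')=4
L[0]='m': occ=0, LF[0]=C('m')+0=4+0=4
L[1]='l': occ=0, LF[1]=C('l')+0=3+0=3
L[2]='m': occ=1, LF[2]=C('m')+1=4+1=5
L[3]='$': occ=0, LF[3]=C('$')+0=0+0=0
L[4]='k': occ=0, LF[4]=C('k')+0=2+0=2
L[5]='j': occ=0, LF[5]=C('j')+0=1+0=1

Answer: 4 3 5 0 2 1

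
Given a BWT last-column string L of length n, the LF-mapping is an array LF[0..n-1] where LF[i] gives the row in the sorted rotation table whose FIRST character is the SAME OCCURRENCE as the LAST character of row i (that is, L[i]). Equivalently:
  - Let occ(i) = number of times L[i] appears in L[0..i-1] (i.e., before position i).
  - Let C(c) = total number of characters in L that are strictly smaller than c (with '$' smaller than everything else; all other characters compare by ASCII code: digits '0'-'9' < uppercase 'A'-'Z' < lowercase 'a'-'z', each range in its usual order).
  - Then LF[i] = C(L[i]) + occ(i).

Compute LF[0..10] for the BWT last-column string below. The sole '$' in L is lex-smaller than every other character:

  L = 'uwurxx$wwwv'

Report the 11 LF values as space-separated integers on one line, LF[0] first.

Char counts: '$':1, 'r':1, 'u':2, 'v':1, 'w':4, 'x':2
C (first-col start): C('$')=0, C('r')=1, C('u')=2, C('v')=4, C('w')=5, C('x')=9
L[0]='u': occ=0, LF[0]=C('u')+0=2+0=2
L[1]='w': occ=0, LF[1]=C('w')+0=5+0=5
L[2]='u': occ=1, LF[2]=C('u')+1=2+1=3
L[3]='r': occ=0, LF[3]=C('r')+0=1+0=1
L[4]='x': occ=0, LF[4]=C('x')+0=9+0=9
L[5]='x': occ=1, LF[5]=C('x')+1=9+1=10
L[6]='$': occ=0, LF[6]=C('$')+0=0+0=0
L[7]='w': occ=1, LF[7]=C('w')+1=5+1=6
L[8]='w': occ=2, LF[8]=C('w')+2=5+2=7
L[9]='w': occ=3, LF[9]=C('w')+3=5+3=8
L[10]='v': occ=0, LF[10]=C('v')+0=4+0=4

Answer: 2 5 3 1 9 10 0 6 7 8 4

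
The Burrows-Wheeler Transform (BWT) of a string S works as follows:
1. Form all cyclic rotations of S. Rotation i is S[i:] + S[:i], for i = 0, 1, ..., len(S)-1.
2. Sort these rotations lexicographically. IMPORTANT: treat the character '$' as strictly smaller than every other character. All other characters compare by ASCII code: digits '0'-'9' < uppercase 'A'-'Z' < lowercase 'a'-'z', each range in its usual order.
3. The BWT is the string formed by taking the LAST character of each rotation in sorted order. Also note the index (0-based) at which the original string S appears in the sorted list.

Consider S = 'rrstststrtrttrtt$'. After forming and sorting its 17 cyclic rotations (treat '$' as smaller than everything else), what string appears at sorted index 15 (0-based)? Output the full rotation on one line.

All 17 rotations (rotation i = S[i:]+S[:i]):
  rot[0] = rrstststrtrttrtt$
  rot[1] = rstststrtrttrtt$r
  rot[2] = stststrtrttrtt$rr
  rot[3] = tststrtrttrtt$rrs
  rot[4] = ststrtrttrtt$rrst
  rot[5] = tstrtrttrtt$rrsts
  rot[6] = strtrttrtt$rrstst
  rot[7] = trtrttrtt$rrststs
  rot[8] = rtrttrtt$rrststst
  rot[9] = trttrtt$rrstststr
  rot[10] = rttrtt$rrstststrt
  rot[11] = ttrtt$rrstststrtr
  rot[12] = trtt$rrstststrtrt
  rot[13] = rtt$rrstststrtrtt
  rot[14] = tt$rrstststrtrttr
  rot[15] = t$rrstststrtrttrt
  rot[16] = $rrstststrtrttrtt
Sorted (with $ < everything):
  sorted[0] = $rrstststrtrttrtt
  sorted[1] = rrstststrtrttrtt$
  sorted[2] = rstststrtrttrtt$r
  sorted[3] = rtrttrtt$rrststst
  sorted[4] = rtt$rrstststrtrtt
  sorted[5] = rttrtt$rrstststrt
  sorted[6] = strtrttrtt$rrstst
  sorted[7] = ststrtrttrtt$rrst
  sorted[8] = stststrtrttrtt$rr
  sorted[9] = t$rrstststrtrttrt
  sorted[10] = trtrttrtt$rrststs
  sorted[11] = trtt$rrstststrtrt
  sorted[12] = trttrtt$rrstststr
  sorted[13] = tstrtrttrtt$rrsts
  sorted[14] = tststrtrttrtt$rrs
  sorted[15] = tt$rrstststrtrttr
  sorted[16] = ttrtt$rrstststrtr
sorted[15] = tt$rrstststrtrttr

Answer: tt$rrstststrtrttr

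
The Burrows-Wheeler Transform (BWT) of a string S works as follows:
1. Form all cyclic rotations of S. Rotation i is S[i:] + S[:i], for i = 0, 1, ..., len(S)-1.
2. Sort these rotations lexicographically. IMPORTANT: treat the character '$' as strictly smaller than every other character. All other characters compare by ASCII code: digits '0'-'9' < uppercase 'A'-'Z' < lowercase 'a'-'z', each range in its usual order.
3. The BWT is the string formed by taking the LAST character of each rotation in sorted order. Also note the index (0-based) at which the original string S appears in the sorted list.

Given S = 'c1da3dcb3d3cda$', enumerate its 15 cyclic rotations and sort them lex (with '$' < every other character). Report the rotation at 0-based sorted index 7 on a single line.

Answer: b3d3cda$c1da3dc

Derivation:
All 15 rotations (rotation i = S[i:]+S[:i]):
  rot[0] = c1da3dcb3d3cda$
  rot[1] = 1da3dcb3d3cda$c
  rot[2] = da3dcb3d3cda$c1
  rot[3] = a3dcb3d3cda$c1d
  rot[4] = 3dcb3d3cda$c1da
  rot[5] = dcb3d3cda$c1da3
  rot[6] = cb3d3cda$c1da3d
  rot[7] = b3d3cda$c1da3dc
  rot[8] = 3d3cda$c1da3dcb
  rot[9] = d3cda$c1da3dcb3
  rot[10] = 3cda$c1da3dcb3d
  rot[11] = cda$c1da3dcb3d3
  rot[12] = da$c1da3dcb3d3c
  rot[13] = a$c1da3dcb3d3cd
  rot[14] = $c1da3dcb3d3cda
Sorted (with $ < everything):
  sorted[0] = $c1da3dcb3d3cda
  sorted[1] = 1da3dcb3d3cda$c
  sorted[2] = 3cda$c1da3dcb3d
  sorted[3] = 3d3cda$c1da3dcb
  sorted[4] = 3dcb3d3cda$c1da
  sorted[5] = a$c1da3dcb3d3cd
  sorted[6] = a3dcb3d3cda$c1d
  sorted[7] = b3d3cda$c1da3dc
  sorted[8] = c1da3dcb3d3cda$
  sorted[9] = cb3d3cda$c1da3d
  sorted[10] = cda$c1da3dcb3d3
  sorted[11] = d3cda$c1da3dcb3
  sorted[12] = da$c1da3dcb3d3c
  sorted[13] = da3dcb3d3cda$c1
  sorted[14] = dcb3d3cda$c1da3
sorted[7] = b3d3cda$c1da3dc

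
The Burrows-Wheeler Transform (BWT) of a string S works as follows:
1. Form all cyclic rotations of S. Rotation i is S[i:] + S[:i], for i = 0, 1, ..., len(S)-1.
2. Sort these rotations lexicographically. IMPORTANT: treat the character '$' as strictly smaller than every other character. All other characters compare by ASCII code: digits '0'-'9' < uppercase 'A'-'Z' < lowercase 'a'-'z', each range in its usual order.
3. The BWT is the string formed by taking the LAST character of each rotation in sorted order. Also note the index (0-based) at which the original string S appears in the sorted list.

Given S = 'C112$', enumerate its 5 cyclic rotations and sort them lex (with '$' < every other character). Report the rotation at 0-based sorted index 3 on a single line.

All 5 rotations (rotation i = S[i:]+S[:i]):
  rot[0] = C112$
  rot[1] = 112$C
  rot[2] = 12$C1
  rot[3] = 2$C11
  rot[4] = $C112
Sorted (with $ < everything):
  sorted[0] = $C112
  sorted[1] = 112$C
  sorted[2] = 12$C1
  sorted[3] = 2$C11
  sorted[4] = C112$
sorted[3] = 2$C11

Answer: 2$C11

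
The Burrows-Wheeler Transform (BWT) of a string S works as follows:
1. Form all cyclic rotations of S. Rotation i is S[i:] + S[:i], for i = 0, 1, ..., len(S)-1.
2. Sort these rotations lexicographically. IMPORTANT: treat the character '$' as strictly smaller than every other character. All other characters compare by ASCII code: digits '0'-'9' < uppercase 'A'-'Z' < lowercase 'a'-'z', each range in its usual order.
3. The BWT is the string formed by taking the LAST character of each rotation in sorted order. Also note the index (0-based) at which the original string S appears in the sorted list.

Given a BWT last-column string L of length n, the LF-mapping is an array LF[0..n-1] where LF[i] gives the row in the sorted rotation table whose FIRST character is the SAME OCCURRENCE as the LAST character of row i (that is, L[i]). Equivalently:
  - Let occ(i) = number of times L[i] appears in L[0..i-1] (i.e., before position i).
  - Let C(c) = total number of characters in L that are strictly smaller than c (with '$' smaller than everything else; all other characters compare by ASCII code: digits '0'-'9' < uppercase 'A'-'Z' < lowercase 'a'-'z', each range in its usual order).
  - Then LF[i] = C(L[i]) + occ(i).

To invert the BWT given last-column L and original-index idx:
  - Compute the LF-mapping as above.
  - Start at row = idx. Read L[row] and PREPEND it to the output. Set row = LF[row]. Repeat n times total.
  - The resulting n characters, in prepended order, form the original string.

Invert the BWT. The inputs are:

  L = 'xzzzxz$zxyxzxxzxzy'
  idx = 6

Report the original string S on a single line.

Answer: xzxzxyyzzzxzzxxzx$

Derivation:
LF mapping: 1 10 11 12 2 13 0 14 3 8 4 15 5 6 16 7 17 9
Walk LF starting at row 6, prepending L[row]:
  step 1: row=6, L[6]='$', prepend. Next row=LF[6]=0
  step 2: row=0, L[0]='x', prepend. Next row=LF[0]=1
  step 3: row=1, L[1]='z', prepend. Next row=LF[1]=10
  step 4: row=10, L[10]='x', prepend. Next row=LF[10]=4
  step 5: row=4, L[4]='x', prepend. Next row=LF[4]=2
  step 6: row=2, L[2]='z', prepend. Next row=LF[2]=11
  step 7: row=11, L[11]='z', prepend. Next row=LF[11]=15
  step 8: row=15, L[15]='x', prepend. Next row=LF[15]=7
  step 9: row=7, L[7]='z', prepend. Next row=LF[7]=14
  step 10: row=14, L[14]='z', prepend. Next row=LF[14]=16
  step 11: row=16, L[16]='z', prepend. Next row=LF[16]=17
  step 12: row=17, L[17]='y', prepend. Next row=LF[17]=9
  step 13: row=9, L[9]='y', prepend. Next row=LF[9]=8
  step 14: row=8, L[8]='x', prepend. Next row=LF[8]=3
  step 15: row=3, L[3]='z', prepend. Next row=LF[3]=12
  step 16: row=12, L[12]='x', prepend. Next row=LF[12]=5
  step 17: row=5, L[5]='z', prepend. Next row=LF[5]=13
  step 18: row=13, L[13]='x', prepend. Next row=LF[13]=6
Reversed output: xzxzxyyzzzxzzxxzx$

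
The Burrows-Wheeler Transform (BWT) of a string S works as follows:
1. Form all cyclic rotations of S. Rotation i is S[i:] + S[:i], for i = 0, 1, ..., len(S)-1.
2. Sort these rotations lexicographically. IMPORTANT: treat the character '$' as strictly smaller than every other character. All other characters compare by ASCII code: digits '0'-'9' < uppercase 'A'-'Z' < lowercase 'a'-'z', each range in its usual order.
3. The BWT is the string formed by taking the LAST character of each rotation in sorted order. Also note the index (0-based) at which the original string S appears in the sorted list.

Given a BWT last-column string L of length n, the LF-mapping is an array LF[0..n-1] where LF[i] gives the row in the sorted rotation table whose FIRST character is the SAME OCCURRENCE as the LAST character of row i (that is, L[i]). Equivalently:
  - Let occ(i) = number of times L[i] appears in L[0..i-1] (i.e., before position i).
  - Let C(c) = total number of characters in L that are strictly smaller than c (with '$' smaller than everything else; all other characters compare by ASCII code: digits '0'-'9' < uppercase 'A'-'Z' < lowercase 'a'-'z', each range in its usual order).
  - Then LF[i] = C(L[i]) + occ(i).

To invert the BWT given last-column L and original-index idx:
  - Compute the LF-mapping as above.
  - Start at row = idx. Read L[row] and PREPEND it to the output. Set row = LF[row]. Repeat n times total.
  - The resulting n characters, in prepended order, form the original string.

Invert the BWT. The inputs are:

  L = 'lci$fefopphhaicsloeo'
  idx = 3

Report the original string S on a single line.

Answer: coffeephilosophical$

Derivation:
LF mapping: 12 2 10 0 6 4 7 14 17 18 8 9 1 11 3 19 13 15 5 16
Walk LF starting at row 3, prepending L[row]:
  step 1: row=3, L[3]='$', prepend. Next row=LF[3]=0
  step 2: row=0, L[0]='l', prepend. Next row=LF[0]=12
  step 3: row=12, L[12]='a', prepend. Next row=LF[12]=1
  step 4: row=1, L[1]='c', prepend. Next row=LF[1]=2
  step 5: row=2, L[2]='i', prepend. Next row=LF[2]=10
  step 6: row=10, L[10]='h', prepend. Next row=LF[10]=8
  step 7: row=8, L[8]='p', prepend. Next row=LF[8]=17
  step 8: row=17, L[17]='o', prepend. Next row=LF[17]=15
  step 9: row=15, L[15]='s', prepend. Next row=LF[15]=19
  step 10: row=19, L[19]='o', prepend. Next row=LF[19]=16
  step 11: row=16, L[16]='l', prepend. Next row=LF[16]=13
  step 12: row=13, L[13]='i', prepend. Next row=LF[13]=11
  step 13: row=11, L[11]='h', prepend. Next row=LF[11]=9
  step 14: row=9, L[9]='p', prepend. Next row=LF[9]=18
  step 15: row=18, L[18]='e', prepend. Next row=LF[18]=5
  step 16: row=5, L[5]='e', prepend. Next row=LF[5]=4
  step 17: row=4, L[4]='f', prepend. Next row=LF[4]=6
  step 18: row=6, L[6]='f', prepend. Next row=LF[6]=7
  step 19: row=7, L[7]='o', prepend. Next row=LF[7]=14
  step 20: row=14, L[14]='c', prepend. Next row=LF[14]=3
Reversed output: coffeephilosophical$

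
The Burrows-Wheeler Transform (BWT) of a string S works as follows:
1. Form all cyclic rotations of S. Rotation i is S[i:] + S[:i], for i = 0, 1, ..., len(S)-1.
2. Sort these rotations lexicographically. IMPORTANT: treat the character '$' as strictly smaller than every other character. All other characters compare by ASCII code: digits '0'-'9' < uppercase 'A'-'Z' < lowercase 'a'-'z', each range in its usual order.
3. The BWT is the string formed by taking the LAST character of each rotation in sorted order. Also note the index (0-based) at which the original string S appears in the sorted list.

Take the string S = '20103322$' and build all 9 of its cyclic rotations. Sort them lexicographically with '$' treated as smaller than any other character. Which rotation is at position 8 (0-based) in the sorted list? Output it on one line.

Answer: 3322$2010

Derivation:
All 9 rotations (rotation i = S[i:]+S[:i]):
  rot[0] = 20103322$
  rot[1] = 0103322$2
  rot[2] = 103322$20
  rot[3] = 03322$201
  rot[4] = 3322$2010
  rot[5] = 322$20103
  rot[6] = 22$201033
  rot[7] = 2$2010332
  rot[8] = $20103322
Sorted (with $ < everything):
  sorted[0] = $20103322
  sorted[1] = 0103322$2
  sorted[2] = 03322$201
  sorted[3] = 103322$20
  sorted[4] = 2$2010332
  sorted[5] = 20103322$
  sorted[6] = 22$201033
  sorted[7] = 322$20103
  sorted[8] = 3322$2010
sorted[8] = 3322$2010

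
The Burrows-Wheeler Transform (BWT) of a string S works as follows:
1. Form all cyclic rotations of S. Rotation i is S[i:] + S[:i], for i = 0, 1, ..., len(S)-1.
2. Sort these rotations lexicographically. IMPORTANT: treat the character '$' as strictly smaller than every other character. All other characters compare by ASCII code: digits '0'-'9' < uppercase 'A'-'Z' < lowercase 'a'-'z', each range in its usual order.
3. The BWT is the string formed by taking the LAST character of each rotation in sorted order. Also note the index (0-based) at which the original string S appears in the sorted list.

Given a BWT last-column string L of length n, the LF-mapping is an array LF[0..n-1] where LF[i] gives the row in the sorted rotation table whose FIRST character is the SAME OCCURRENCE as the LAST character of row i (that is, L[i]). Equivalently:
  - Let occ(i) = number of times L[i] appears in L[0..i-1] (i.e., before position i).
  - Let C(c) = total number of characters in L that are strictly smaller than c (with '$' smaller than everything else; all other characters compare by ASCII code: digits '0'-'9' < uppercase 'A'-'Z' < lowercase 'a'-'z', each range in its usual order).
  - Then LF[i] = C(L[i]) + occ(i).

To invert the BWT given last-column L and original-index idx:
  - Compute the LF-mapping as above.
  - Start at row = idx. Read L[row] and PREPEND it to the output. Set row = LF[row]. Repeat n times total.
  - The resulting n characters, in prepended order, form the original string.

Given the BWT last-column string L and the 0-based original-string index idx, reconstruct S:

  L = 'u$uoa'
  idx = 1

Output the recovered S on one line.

Answer: auou$

Derivation:
LF mapping: 3 0 4 2 1
Walk LF starting at row 1, prepending L[row]:
  step 1: row=1, L[1]='$', prepend. Next row=LF[1]=0
  step 2: row=0, L[0]='u', prepend. Next row=LF[0]=3
  step 3: row=3, L[3]='o', prepend. Next row=LF[3]=2
  step 4: row=2, L[2]='u', prepend. Next row=LF[2]=4
  step 5: row=4, L[4]='a', prepend. Next row=LF[4]=1
Reversed output: auou$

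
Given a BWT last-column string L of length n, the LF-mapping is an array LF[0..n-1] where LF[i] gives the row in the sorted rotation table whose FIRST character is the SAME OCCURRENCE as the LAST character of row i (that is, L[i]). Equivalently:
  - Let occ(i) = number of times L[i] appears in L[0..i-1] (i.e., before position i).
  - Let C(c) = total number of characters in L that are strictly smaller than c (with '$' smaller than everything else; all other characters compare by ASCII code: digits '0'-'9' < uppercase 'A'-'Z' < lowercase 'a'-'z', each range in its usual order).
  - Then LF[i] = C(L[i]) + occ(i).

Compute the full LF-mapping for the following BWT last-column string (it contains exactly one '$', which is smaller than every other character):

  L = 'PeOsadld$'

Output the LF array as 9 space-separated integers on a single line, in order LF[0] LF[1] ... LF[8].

Answer: 2 6 1 8 3 4 7 5 0

Derivation:
Char counts: '$':1, 'O':1, 'P':1, 'a':1, 'd':2, 'e':1, 'l':1, 's':1
C (first-col start): C('$')=0, C('O')=1, C('P')=2, C('a')=3, C('d')=4, C('e')=6, C('l')=7, C('s')=8
L[0]='P': occ=0, LF[0]=C('P')+0=2+0=2
L[1]='e': occ=0, LF[1]=C('e')+0=6+0=6
L[2]='O': occ=0, LF[2]=C('O')+0=1+0=1
L[3]='s': occ=0, LF[3]=C('s')+0=8+0=8
L[4]='a': occ=0, LF[4]=C('a')+0=3+0=3
L[5]='d': occ=0, LF[5]=C('d')+0=4+0=4
L[6]='l': occ=0, LF[6]=C('l')+0=7+0=7
L[7]='d': occ=1, LF[7]=C('d')+1=4+1=5
L[8]='$': occ=0, LF[8]=C('$')+0=0+0=0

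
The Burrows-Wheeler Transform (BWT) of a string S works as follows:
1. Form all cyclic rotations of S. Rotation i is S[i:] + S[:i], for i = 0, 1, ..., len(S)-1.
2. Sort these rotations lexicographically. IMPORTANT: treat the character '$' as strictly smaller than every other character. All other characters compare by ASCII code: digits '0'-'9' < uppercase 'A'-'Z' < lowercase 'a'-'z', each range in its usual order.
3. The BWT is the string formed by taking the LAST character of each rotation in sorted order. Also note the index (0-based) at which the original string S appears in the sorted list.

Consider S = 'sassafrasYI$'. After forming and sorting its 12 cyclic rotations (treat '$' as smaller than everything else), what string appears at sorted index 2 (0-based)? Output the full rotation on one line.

Answer: YI$sassafras

Derivation:
All 12 rotations (rotation i = S[i:]+S[:i]):
  rot[0] = sassafrasYI$
  rot[1] = assafrasYI$s
  rot[2] = ssafrasYI$sa
  rot[3] = safrasYI$sas
  rot[4] = afrasYI$sass
  rot[5] = frasYI$sassa
  rot[6] = rasYI$sassaf
  rot[7] = asYI$sassafr
  rot[8] = sYI$sassafra
  rot[9] = YI$sassafras
  rot[10] = I$sassafrasY
  rot[11] = $sassafrasYI
Sorted (with $ < everything):
  sorted[0] = $sassafrasYI
  sorted[1] = I$sassafrasY
  sorted[2] = YI$sassafras
  sorted[3] = afrasYI$sass
  sorted[4] = asYI$sassafr
  sorted[5] = assafrasYI$s
  sorted[6] = frasYI$sassa
  sorted[7] = rasYI$sassaf
  sorted[8] = sYI$sassafra
  sorted[9] = safrasYI$sas
  sorted[10] = sassafrasYI$
  sorted[11] = ssafrasYI$sa
sorted[2] = YI$sassafras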